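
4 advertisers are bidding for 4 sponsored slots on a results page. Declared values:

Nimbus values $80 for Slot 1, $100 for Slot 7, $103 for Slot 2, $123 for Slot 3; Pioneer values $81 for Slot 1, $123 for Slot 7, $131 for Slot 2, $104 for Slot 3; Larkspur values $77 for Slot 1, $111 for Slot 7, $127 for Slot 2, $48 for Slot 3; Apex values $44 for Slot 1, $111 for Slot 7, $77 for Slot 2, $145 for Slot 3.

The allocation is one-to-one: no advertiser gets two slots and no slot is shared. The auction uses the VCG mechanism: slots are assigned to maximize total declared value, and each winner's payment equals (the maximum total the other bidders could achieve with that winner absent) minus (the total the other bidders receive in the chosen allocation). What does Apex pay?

Efficient allocation: Nimbus→Slot 1 ($80), Pioneer→Slot 7 ($123), Larkspur→Slot 2 ($127), Apex→Slot 3 ($145); total welfare W = $475.
Apex receives Slot 3 at value $145, so the others get W − 145 = $330.
Without Apex: best allocation of the remaining 3 bidders over all 4 slots is Nimbus→Slot 3 ($123), Pioneer→Slot 7 ($123), Larkspur→Slot 2 ($127), total $373.
VCG payment = (others' best without Apex) − (others' welfare with Apex) = 373 − 330 = $43.

Apex pays $43.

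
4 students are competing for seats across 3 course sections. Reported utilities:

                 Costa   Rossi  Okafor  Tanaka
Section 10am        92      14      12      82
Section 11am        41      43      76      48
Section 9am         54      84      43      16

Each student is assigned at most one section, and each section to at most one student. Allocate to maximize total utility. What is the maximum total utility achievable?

This is the linear assignment problem.
Optimal: Costa→Section 10am (92 points), Okafor→Section 11am (76 points), Rossi→Section 9am (84 points) — total 92+76+84 = 252 points.
Every other assignment is strictly worse.

Max total: 252 points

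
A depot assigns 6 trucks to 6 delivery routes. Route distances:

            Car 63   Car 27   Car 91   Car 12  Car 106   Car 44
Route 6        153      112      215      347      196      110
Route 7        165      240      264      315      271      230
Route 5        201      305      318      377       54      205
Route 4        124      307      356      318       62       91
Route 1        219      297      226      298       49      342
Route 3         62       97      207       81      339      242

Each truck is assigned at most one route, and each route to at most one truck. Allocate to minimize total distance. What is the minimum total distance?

Minimum total: 729 km

This is the linear assignment problem.
Optimal: Car 63→Route 7 (165 km), Car 27→Route 6 (112 km), Car 91→Route 1 (226 km), Car 12→Route 3 (81 km), Car 106→Route 5 (54 km), Car 44→Route 4 (91 km) — total 165+112+226+81+54+91 = 729 km.
Min-entry greedy (repeatedly take the single cheapest remaining cell) gives 955 km, worse by 226.
Next-best assignment: Car 63→Route 5, Car 27→Route 6, Car 91→Route 7, Car 12→Route 3, Car 106→Route 1, Car 44→Route 4 = 798 km.
Swapping Car 12↔Car 27 (Car 12→Route 6 347 km, Car 27→Route 3 97 km) adds 251.
No other one-to-one assignment undercuts 729 km.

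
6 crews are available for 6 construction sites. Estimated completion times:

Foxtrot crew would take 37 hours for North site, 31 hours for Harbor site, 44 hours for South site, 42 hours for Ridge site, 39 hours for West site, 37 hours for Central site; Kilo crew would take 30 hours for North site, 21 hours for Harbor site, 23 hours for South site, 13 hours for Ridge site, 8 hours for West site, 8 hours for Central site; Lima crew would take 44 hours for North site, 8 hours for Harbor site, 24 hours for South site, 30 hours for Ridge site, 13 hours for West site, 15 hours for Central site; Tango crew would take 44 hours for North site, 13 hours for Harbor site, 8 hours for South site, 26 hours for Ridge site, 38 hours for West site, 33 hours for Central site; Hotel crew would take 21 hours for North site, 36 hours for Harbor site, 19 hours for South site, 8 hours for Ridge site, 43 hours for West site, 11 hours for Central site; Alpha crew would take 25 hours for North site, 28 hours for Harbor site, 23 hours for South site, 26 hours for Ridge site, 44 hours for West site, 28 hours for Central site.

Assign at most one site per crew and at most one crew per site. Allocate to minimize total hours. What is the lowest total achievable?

Minimum total: 93 hours

Optimal: Foxtrot crew→Harbor site (31 hours), Kilo crew→Central site (8 hours), Lima crew→West site (13 hours), Tango crew→South site (8 hours), Hotel crew→Ridge site (8 hours), Alpha crew→North site (25 hours) — total 31+8+13+8+8+25 = 93 hours.
Next-best assignment: Foxtrot crew→Central site, Kilo crew→West site, Lima crew→Harbor site, Tango crew→South site, Hotel crew→Ridge site, Alpha crew→North site = 94 hours.
Every other assignment is strictly worse.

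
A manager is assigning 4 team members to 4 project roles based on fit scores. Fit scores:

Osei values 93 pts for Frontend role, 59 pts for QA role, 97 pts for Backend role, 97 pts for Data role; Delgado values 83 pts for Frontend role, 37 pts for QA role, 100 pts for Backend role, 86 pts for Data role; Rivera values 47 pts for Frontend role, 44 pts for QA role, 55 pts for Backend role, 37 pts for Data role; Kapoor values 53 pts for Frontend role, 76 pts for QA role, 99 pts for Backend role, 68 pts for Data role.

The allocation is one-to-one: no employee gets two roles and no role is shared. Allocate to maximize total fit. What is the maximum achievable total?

Max total: 323 pts

This is a one-to-one assignment (maximum-weight bipartite matching).
Optimal: Osei→Data role (97 pts), Delgado→Frontend role (83 pts), Rivera→QA role (44 pts), Kapoor→Backend role (99 pts) — total 97+83+44+99 = 323 pts.
Max-entry greedy (repeatedly take the single best remaining cell) gives 320 pts, worse by 3.
Next-best assignment: Osei→Frontend role, Delgado→Data role, Rivera→QA role, Kapoor→Backend role = 322 pts.
Checked against all permutations: 323 pts is optimal.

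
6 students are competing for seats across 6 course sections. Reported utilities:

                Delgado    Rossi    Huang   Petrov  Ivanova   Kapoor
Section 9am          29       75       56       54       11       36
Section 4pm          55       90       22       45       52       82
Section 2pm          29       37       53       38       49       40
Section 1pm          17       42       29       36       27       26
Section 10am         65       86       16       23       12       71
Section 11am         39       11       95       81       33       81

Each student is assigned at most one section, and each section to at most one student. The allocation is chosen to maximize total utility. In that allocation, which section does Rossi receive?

This is a one-to-one assignment (maximum-weight bipartite matching).
Optimal: Delgado→Section 10am (65 points), Rossi→Section 9am (75 points), Huang→Section 11am (95 points), Petrov→Section 1pm (36 points), Ivanova→Section 2pm (49 points), Kapoor→Section 4pm (82 points) — total 65+75+95+36+49+82 = 402 points.
Column-greedy (each section in turn goes to its best remaining student) gives 344 points, worse by 58.
Rossi's own top section is Section 4pm (90 points), but forcing Rossi→Section 4pm and reassigning the rest optimally gives only 379 points — worse by 23.

Rossi receives Section 9am.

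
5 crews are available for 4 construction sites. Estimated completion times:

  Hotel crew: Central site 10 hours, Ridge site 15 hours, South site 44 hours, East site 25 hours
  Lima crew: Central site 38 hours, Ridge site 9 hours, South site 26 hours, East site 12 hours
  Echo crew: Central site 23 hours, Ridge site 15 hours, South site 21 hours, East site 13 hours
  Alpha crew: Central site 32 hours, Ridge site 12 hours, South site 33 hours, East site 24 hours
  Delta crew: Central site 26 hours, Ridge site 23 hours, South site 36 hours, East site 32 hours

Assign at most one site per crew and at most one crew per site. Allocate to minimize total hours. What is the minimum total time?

Minimum total: 55 hours

Optimal: Hotel crew→Central site (10 hours), Alpha crew→Ridge site (12 hours), Echo crew→South site (21 hours), Lima crew→East site (12 hours) — total 10+12+21+12 = 55 hours.
Column-greedy (each site in turn goes to its cheapest remaining crew) gives 64 hours, worse by 9.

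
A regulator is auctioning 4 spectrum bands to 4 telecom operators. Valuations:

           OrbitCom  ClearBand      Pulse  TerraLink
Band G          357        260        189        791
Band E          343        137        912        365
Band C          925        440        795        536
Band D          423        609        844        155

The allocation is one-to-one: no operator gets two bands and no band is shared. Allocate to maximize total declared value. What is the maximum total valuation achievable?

Optimal: OrbitCom→Band C ($925M), ClearBand→Band D ($609M), Pulse→Band E ($912M), TerraLink→Band G ($791M) — total 925+609+912+791 = $3237M.
Next-best assignment: OrbitCom→Band C, ClearBand→Band E, Pulse→Band D, TerraLink→Band G = $2697M.

Maximum total: $3237M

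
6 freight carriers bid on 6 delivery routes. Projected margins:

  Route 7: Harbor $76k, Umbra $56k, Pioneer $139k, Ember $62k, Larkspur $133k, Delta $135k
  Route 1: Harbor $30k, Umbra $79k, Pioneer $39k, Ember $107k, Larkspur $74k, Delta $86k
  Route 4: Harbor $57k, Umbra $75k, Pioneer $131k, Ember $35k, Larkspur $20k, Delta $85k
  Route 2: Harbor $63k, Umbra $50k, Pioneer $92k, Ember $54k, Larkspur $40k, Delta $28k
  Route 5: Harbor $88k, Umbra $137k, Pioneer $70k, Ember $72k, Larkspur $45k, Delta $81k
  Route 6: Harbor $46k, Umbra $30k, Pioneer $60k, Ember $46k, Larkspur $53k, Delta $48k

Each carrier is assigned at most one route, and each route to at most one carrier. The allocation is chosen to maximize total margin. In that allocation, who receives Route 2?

Harbor receives Route 2.

Optimal: Harbor→Route 2 ($63k), Umbra→Route 5 ($137k), Pioneer→Route 4 ($131k), Ember→Route 1 ($107k), Larkspur→Route 6 ($53k), Delta→Route 7 ($135k) — total 63+137+131+107+53+135 = $626k.
Max-entry greedy (repeatedly take the single best remaining cell) gives $584k, worse by 42.
Swapping Pioneer↔Ember (Pioneer→Route 1 $39k, Ember→Route 4 $35k) loses 164.
No other one-to-one assignment exceeds $626k.
Harbor's own top route is Route 5 ($88k), but forcing Harbor→Route 5 and reassigning the rest optimally gives only $564k — worse by 62.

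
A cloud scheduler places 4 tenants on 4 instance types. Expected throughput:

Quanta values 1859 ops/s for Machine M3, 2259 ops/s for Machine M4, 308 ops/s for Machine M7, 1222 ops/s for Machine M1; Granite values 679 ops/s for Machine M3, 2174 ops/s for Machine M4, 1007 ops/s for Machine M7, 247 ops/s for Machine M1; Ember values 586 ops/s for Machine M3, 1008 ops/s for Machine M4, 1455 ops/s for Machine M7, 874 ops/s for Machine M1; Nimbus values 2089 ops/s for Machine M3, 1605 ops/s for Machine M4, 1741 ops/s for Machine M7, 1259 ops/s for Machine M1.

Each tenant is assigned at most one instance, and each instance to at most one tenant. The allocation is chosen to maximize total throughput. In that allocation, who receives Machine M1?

Optimal: Quanta→Machine M1 (1222 ops/s), Granite→Machine M4 (2174 ops/s), Ember→Machine M7 (1455 ops/s), Nimbus→Machine M3 (2089 ops/s) — total 1222+2174+1455+2089 = 6940 ops/s.
Column-greedy (each instance in turn goes to its best remaining tenant) gives 6050 ops/s, worse by 890.
Next-best assignment: Quanta→Machine M3, Granite→Machine M4, Ember→Machine M7, Nimbus→Machine M1 = 6747 ops/s.
Every other assignment is strictly worse.
Quanta's own top instance is Machine M4 (2259 ops/s), but forcing Quanta→Machine M4 and reassigning the rest optimally gives only 6229 ops/s — worse by 711.

Quanta receives Machine M1.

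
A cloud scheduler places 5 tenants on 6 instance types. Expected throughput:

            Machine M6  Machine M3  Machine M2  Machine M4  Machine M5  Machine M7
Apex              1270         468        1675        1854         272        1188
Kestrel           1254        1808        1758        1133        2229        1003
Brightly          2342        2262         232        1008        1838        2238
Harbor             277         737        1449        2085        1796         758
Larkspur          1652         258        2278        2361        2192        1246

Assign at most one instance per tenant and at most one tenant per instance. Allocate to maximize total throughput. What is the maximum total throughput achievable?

Optimal: Apex→Machine M6 (1270 ops/s), Kestrel→Machine M5 (2229 ops/s), Brightly→Machine M3 (2262 ops/s), Harbor→Machine M4 (2085 ops/s), Larkspur→Machine M2 (2278 ops/s) — total 1270+2229+2262+2085+2278 = 10124 ops/s.

Max total: 10124 ops/s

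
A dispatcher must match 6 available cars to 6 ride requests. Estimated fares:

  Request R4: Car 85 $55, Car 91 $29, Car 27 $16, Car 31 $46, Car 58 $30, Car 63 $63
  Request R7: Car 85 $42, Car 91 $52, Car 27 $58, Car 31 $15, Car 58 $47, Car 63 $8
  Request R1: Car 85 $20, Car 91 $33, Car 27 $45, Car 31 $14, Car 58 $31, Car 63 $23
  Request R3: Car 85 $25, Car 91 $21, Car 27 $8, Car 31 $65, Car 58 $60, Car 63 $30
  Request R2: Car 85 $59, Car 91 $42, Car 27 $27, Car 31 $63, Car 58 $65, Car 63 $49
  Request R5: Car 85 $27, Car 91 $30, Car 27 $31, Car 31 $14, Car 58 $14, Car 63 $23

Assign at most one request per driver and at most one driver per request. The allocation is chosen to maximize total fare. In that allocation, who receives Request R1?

Car 27 receives Request R1.

Optimal: Car 85→Request R5 ($27), Car 91→Request R7 ($52), Car 27→Request R1 ($45), Car 31→Request R3 ($65), Car 58→Request R2 ($65), Car 63→Request R4 ($63) — total 27+52+45+65+65+63 = $317.
No other one-to-one assignment exceeds $317.
Car 27's own top request is Request R7 ($58), but forcing Car 27→Request R7 and reassigning the rest optimally gives only $311 — worse by 6.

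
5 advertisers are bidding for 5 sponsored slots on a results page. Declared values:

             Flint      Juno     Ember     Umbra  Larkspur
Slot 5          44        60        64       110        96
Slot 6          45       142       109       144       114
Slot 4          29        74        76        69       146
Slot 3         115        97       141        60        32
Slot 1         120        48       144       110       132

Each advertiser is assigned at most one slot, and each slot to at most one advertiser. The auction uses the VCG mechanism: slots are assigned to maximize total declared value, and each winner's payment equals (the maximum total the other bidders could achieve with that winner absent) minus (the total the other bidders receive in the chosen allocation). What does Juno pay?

Efficient allocation: Flint→Slot 1 ($120), Juno→Slot 6 ($142), Ember→Slot 3 ($141), Umbra→Slot 5 ($110), Larkspur→Slot 4 ($146); total welfare W = $659.
Juno receives Slot 6 at value $142, so the others get W − 142 = $517.
Without Juno: best allocation of the remaining 4 bidders over all 5 slots is Flint→Slot 1 ($120), Ember→Slot 3 ($141), Umbra→Slot 6 ($144), Larkspur→Slot 4 ($146), total $551.
VCG payment = (others' best without Juno) − (others' welfare with Juno) = 551 − 517 = $34.

Juno pays $34.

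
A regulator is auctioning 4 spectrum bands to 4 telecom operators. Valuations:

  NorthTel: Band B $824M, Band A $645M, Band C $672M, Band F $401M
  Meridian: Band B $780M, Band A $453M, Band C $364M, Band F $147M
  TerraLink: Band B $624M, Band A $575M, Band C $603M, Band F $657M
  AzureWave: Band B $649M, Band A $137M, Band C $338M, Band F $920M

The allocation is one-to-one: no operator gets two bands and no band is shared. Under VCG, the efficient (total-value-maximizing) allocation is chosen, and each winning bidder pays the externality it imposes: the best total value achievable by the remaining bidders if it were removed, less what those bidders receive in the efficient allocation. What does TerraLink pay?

TerraLink pays $27M.

Efficient allocation: NorthTel→Band A ($645M), Meridian→Band B ($780M), TerraLink→Band C ($603M), AzureWave→Band F ($920M); total welfare W = $2948M.
TerraLink receives Band C at value $603M, so the others get W − 603 = $2345M.
Without TerraLink: best allocation of the remaining 3 bidders over all 4 bands is NorthTel→Band C ($672M), Meridian→Band B ($780M), AzureWave→Band F ($920M), total $2372M.
VCG payment = (others' best without TerraLink) − (others' welfare with TerraLink) = 2372 − 2345 = $27M.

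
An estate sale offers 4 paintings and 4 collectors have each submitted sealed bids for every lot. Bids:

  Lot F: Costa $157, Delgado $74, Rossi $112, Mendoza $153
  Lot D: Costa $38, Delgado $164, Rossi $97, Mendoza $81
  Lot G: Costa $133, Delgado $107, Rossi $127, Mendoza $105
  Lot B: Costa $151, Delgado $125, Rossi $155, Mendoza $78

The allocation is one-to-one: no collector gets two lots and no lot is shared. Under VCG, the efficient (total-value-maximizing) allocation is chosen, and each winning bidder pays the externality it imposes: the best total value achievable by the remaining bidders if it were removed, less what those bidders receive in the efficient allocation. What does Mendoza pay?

Mendoza pays $24.

Efficient allocation: Costa→Lot G ($133), Delgado→Lot D ($164), Rossi→Lot B ($155), Mendoza→Lot F ($153); total welfare W = $605.
Mendoza receives Lot F at value $153, so the others get W − 153 = $452.
Without Mendoza: best allocation of the remaining 3 bidders over all 4 lots is Costa→Lot F ($157), Delgado→Lot D ($164), Rossi→Lot B ($155), total $476.
VCG payment = (others' best without Mendoza) − (others' welfare with Mendoza) = 476 − 452 = $24.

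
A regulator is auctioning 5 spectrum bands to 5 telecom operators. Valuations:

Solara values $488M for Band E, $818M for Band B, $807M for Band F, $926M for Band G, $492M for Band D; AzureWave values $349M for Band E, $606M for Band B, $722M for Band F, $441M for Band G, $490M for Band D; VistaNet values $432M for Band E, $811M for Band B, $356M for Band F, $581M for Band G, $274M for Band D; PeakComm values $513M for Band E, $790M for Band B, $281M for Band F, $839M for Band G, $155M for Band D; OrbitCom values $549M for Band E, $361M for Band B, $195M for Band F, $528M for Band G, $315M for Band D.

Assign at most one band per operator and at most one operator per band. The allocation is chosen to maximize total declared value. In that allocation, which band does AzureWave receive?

AzureWave receives Band D.

Optimal: Solara→Band F ($807M), AzureWave→Band D ($490M), VistaNet→Band B ($811M), PeakComm→Band G ($839M), OrbitCom→Band E ($549M) — total 807+490+811+839+549 = $3496M.
Row-greedy (each operator in turn takes its best remaining band) gives $3287M, worse by 209.
No other one-to-one assignment exceeds $3496M.
AzureWave's own top band is Band F ($722M), but forcing AzureWave→Band F and reassigning the rest optimally gives only $3413M — worse by 83.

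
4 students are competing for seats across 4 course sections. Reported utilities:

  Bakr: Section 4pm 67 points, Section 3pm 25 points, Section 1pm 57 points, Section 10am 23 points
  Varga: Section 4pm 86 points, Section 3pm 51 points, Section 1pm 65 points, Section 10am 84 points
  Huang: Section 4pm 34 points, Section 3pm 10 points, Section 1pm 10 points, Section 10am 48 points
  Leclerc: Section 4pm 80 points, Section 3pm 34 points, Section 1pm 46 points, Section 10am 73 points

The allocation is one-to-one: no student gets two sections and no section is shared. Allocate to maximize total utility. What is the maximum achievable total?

Maximum total: 236 points

This is the linear assignment problem.
Optimal: Bakr→Section 1pm (57 points), Varga→Section 3pm (51 points), Huang→Section 10am (48 points), Leclerc→Section 4pm (80 points) — total 57+51+48+80 = 236 points.
Column-greedy (each section in turn goes to its best remaining student) gives 225 points, worse by 11.
Next-best assignment: Bakr→Section 1pm, Varga→Section 10am, Huang→Section 3pm, Leclerc→Section 4pm = 231 points.
Swapping Varga↔Leclerc (Varga→Section 4pm 86 points, Leclerc→Section 3pm 34 points) loses 11.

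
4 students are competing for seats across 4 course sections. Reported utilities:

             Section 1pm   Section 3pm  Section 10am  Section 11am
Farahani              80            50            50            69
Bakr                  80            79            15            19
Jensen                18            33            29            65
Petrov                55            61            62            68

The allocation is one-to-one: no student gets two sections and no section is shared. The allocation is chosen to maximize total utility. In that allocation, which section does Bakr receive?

Treat this as an assignment problem: match each student to one section.
Optimal: Farahani→Section 1pm (80 points), Bakr→Section 3pm (79 points), Jensen→Section 11am (65 points), Petrov→Section 10am (62 points) — total 80+79+65+62 = 286 points.
Max-entry greedy (repeatedly take the single best remaining cell) gives 256 points, worse by 30.
Swapping Farahani↔Petrov (Farahani→Section 10am 50 points, Petrov→Section 1pm 55 points) loses 37.
Bakr's own top section is Section 1pm (80 points), but forcing Bakr→Section 1pm and reassigning the rest optimally gives only 257 points — worse by 29.

Bakr receives Section 3pm.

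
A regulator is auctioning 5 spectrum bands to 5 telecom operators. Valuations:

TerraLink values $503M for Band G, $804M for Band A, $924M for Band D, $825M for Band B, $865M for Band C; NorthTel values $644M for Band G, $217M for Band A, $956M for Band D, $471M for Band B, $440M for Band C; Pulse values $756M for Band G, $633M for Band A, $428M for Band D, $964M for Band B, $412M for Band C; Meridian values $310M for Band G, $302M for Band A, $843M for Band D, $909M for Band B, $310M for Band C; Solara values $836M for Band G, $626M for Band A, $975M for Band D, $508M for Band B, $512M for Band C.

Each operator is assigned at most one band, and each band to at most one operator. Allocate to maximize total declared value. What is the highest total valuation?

Max total: $4199M

Optimal: TerraLink→Band C ($865M), NorthTel→Band D ($956M), Pulse→Band A ($633M), Meridian→Band B ($909M), Solara→Band G ($836M) — total 865+956+633+909+836 = $4199M.
Max-entry greedy (repeatedly take the single best remaining cell) gives $3750M, worse by 449.
Checked against all permutations: $4199M is optimal.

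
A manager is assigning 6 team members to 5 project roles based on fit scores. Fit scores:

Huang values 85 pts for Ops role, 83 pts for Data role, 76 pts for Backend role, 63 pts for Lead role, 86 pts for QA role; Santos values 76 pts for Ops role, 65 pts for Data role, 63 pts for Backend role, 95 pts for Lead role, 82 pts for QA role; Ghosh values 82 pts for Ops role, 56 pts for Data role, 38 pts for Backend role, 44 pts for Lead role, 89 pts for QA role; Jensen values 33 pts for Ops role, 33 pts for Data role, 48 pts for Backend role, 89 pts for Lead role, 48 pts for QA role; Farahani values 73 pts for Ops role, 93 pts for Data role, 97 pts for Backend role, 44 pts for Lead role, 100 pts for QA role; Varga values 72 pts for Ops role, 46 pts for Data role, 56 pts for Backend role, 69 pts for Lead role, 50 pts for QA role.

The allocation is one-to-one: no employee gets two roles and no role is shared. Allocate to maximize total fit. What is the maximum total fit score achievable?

Maximum total: 436 pts

Optimal: Varga→Ops role (72 pts), Huang→Data role (83 pts), Farahani→Backend role (97 pts), Santos→Lead role (95 pts), Ghosh→QA role (89 pts) — total 72+83+97+95+89 = 436 pts.
Max-entry greedy (repeatedly take the single best remaining cell) gives 392 pts, worse by 44.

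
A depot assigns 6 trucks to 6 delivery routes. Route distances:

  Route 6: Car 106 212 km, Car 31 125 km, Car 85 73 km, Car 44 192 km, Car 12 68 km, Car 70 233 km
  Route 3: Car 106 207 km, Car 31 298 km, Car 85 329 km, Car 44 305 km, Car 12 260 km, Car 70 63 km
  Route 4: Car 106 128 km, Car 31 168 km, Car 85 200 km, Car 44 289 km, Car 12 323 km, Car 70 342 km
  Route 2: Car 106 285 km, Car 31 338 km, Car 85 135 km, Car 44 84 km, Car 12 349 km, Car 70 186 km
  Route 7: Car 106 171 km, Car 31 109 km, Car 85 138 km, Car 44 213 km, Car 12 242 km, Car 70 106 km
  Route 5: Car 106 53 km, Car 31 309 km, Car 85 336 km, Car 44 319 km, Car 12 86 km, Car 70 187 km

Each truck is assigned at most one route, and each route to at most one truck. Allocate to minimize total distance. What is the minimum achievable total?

Minimum total: 543 km

Optimal: Car 106→Route 4 (128 km), Car 31→Route 7 (109 km), Car 85→Route 6 (73 km), Car 44→Route 2 (84 km), Car 12→Route 5 (86 km), Car 70→Route 3 (63 km) — total 128+109+73+84+86+63 = 543 km.
Row-greedy (each truck in turn takes its cheapest remaining route) gives 921 km, worse by 378.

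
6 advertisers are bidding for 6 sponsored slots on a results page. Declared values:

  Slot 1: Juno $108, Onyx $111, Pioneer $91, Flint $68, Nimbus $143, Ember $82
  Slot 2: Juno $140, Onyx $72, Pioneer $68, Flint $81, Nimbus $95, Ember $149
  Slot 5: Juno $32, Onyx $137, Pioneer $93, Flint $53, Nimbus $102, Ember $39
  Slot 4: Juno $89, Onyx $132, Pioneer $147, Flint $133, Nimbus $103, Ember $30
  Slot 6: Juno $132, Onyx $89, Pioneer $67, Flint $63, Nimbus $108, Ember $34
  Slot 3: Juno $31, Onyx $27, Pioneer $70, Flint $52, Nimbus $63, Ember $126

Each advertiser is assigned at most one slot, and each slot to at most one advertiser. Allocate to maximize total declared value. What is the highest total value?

Optimal: Juno→Slot 6 ($132), Onyx→Slot 5 ($137), Pioneer→Slot 4 ($147), Flint→Slot 2 ($81), Nimbus→Slot 1 ($143), Ember→Slot 3 ($126) — total 132+137+147+81+143+126 = $766.
Row-greedy (each advertiser in turn takes its best remaining slot) gives $726, worse by 40.
Every other assignment is strictly worse.

Maximum total: $766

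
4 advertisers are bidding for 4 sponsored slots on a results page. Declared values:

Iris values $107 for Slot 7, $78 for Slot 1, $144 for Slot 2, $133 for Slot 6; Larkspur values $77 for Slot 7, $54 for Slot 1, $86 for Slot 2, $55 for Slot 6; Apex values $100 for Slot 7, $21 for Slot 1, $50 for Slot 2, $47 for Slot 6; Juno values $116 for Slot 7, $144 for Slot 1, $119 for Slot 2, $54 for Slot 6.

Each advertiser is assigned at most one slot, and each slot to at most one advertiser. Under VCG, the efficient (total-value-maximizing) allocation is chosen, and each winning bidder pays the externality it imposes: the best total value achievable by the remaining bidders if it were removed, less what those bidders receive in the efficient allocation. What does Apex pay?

Efficient allocation: Iris→Slot 6 ($133), Larkspur→Slot 2 ($86), Apex→Slot 7 ($100), Juno→Slot 1 ($144); total welfare W = $463.
Apex receives Slot 7 at value $100, so the others get W − 100 = $363.
Without Apex: best allocation of the remaining 3 bidders over all 4 slots is Iris→Slot 2 ($144), Larkspur→Slot 7 ($77), Juno→Slot 1 ($144), total $365.
VCG payment = (others' best without Apex) − (others' welfare with Apex) = 365 − 363 = $2.

Apex pays $2.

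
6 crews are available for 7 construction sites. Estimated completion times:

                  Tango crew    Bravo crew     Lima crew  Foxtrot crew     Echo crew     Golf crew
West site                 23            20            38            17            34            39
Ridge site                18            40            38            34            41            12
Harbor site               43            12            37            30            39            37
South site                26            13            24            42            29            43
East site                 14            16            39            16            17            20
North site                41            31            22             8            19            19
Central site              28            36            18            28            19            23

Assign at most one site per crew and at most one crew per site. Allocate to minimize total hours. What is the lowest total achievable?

Treat this as an assignment problem: match each crew to one site.
Optimal: Tango crew→East site (14 hours), Bravo crew→Harbor site (12 hours), Lima crew→South site (24 hours), Foxtrot crew→North site (8 hours), Echo crew→Central site (19 hours), Golf crew→Ridge site (12 hours) — total 14+12+24+8+19+12 = 89 hours.
Min-entry greedy (repeatedly take the single cheapest remaining cell) gives 93 hours, worse by 4.

Minimum total: 89 hours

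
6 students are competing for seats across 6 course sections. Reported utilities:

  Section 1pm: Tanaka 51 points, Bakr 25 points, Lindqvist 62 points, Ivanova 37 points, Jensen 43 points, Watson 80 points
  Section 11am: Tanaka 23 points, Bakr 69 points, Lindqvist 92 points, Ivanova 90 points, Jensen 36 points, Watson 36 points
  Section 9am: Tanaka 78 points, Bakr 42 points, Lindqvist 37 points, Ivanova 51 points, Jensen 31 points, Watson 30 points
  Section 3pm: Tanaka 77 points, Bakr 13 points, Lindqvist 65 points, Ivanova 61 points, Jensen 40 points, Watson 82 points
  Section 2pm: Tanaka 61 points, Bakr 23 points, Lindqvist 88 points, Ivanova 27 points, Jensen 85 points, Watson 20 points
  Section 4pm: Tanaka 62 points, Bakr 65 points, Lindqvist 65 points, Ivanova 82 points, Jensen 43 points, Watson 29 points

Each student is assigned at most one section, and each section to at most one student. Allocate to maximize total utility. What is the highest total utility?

Max total: 463 points

Optimal: Tanaka→Section 9am (78 points), Bakr→Section 4pm (65 points), Lindqvist→Section 3pm (65 points), Ivanova→Section 11am (90 points), Jensen→Section 2pm (85 points), Watson→Section 1pm (80 points) — total 78+65+65+90+85+80 = 463 points.
Row-greedy (each student in turn takes its best remaining section) gives 442 points, worse by 21.
Next-best assignment: Tanaka→Section 9am, Bakr→Section 4pm, Lindqvist→Section 1pm, Ivanova→Section 11am, Jensen→Section 2pm, Watson→Section 3pm = 462 points.
No other one-to-one assignment exceeds 463 points.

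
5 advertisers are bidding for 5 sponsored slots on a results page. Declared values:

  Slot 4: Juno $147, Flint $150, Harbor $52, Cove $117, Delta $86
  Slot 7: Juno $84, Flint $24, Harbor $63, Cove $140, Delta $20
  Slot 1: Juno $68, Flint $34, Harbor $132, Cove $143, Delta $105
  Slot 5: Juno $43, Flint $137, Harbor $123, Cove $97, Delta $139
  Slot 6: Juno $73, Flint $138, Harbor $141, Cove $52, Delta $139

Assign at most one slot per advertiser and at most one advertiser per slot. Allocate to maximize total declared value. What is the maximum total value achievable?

This is a one-to-one assignment (maximum-weight bipartite matching).
Optimal: Juno→Slot 4 ($147), Flint→Slot 6 ($138), Harbor→Slot 1 ($132), Cove→Slot 7 ($140), Delta→Slot 5 ($139) — total 147+138+132+140+139 = $696.
Max-entry greedy (repeatedly take the single best remaining cell) gives $657, worse by 39.
Next-best assignment: Juno→Slot 4, Flint→Slot 5, Harbor→Slot 1, Cove→Slot 7, Delta→Slot 6 = $695.
Swapping Harbor↔Cove (Harbor→Slot 7 $63, Cove→Slot 1 $143) loses 66.

Maximum total: $696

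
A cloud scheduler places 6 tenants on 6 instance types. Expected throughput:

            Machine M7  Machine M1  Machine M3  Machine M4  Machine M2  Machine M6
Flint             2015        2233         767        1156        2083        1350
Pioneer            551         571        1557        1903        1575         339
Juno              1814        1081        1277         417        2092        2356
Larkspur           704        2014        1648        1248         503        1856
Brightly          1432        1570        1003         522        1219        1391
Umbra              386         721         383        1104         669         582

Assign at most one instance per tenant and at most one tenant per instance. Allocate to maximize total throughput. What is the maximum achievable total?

Optimal: Flint→Machine M2 (2083 ops/s), Pioneer→Machine M3 (1557 ops/s), Juno→Machine M6 (2356 ops/s), Larkspur→Machine M1 (2014 ops/s), Brightly→Machine M7 (1432 ops/s), Umbra→Machine M4 (1104 ops/s) — total 2083+1557+2356+2014+1432+1104 = 10546 ops/s.
Max-entry greedy (repeatedly take the single best remaining cell) gives 10241 ops/s, worse by 305.
Next-best assignment: Flint→Machine M1, Pioneer→Machine M2, Juno→Machine M6, Larkspur→Machine M3, Brightly→Machine M7, Umbra→Machine M4 = 10348 ops/s.
No other one-to-one assignment exceeds 10546 ops/s.

Max total: 10546 ops/s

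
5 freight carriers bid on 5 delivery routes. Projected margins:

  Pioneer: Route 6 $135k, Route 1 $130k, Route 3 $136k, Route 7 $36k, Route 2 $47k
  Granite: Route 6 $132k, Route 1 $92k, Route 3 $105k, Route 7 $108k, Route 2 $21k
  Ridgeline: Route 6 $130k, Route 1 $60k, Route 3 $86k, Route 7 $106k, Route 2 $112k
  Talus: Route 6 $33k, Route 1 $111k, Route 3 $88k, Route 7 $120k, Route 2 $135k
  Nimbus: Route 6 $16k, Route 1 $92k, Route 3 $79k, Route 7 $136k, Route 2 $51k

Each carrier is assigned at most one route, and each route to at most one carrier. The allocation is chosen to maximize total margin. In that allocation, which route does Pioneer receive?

Pioneer receives Route 1.

Optimal: Pioneer→Route 1 ($130k), Granite→Route 3 ($105k), Ridgeline→Route 6 ($130k), Talus→Route 2 ($135k), Nimbus→Route 7 ($136k) — total 130+105+130+135+136 = $636k.
Row-greedy (each carrier in turn takes its best remaining route) gives $592k, worse by 44.
Swapping Granite↔Ridgeline (Granite→Route 6 $132k, Ridgeline→Route 3 $86k) loses 17.
Pioneer's own top route is Route 3 ($136k), but forcing Pioneer→Route 3 and reassigning the rest optimally gives only $629k — worse by 7.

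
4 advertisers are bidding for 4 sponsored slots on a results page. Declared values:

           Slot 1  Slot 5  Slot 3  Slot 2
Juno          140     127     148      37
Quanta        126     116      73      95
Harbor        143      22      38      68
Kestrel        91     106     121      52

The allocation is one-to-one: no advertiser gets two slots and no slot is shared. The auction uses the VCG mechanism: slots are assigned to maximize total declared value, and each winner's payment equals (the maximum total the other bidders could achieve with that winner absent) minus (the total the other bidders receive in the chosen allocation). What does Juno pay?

Efficient allocation: Juno→Slot 3 ($148), Quanta→Slot 2 ($95), Harbor→Slot 1 ($143), Kestrel→Slot 5 ($106); total welfare W = $492.
Juno receives Slot 3 at value $148, so the others get W − 148 = $344.
Without Juno: best allocation of the remaining 3 bidders over all 4 slots is Quanta→Slot 5 ($116), Harbor→Slot 1 ($143), Kestrel→Slot 3 ($121), total $380.
VCG payment = (others' best without Juno) − (others' welfare with Juno) = 380 − 344 = $36.

Juno pays $36.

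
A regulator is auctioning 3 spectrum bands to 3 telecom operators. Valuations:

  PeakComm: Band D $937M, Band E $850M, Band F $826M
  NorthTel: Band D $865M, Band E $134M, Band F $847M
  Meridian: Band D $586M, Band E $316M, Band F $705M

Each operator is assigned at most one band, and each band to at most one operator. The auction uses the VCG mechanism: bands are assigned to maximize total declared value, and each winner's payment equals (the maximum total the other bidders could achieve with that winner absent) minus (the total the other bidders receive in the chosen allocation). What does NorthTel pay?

NorthTel pays $87M.

Efficient allocation: PeakComm→Band E ($850M), NorthTel→Band D ($865M), Meridian→Band F ($705M); total welfare W = $2420M.
NorthTel receives Band D at value $865M, so the others get W − 865 = $1555M.
Without NorthTel: best allocation of the remaining 2 bidders over all 3 bands is PeakComm→Band D ($937M), Meridian→Band F ($705M), total $1642M.
VCG payment = (others' best without NorthTel) − (others' welfare with NorthTel) = 1642 − 1555 = $87M.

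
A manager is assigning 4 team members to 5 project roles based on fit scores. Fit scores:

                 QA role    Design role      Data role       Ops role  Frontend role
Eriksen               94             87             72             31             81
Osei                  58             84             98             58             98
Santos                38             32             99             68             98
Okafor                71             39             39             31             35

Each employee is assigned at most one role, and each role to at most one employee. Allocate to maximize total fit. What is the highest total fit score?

Max total: 355 pts

Treat this as an assignment problem: match each employee to one role.
Optimal: Eriksen→Design role (87 pts), Osei→Frontend role (98 pts), Santos→Data role (99 pts), Okafor→QA role (71 pts) — total 87+98+99+71 = 355 pts.
Row-greedy (each employee in turn takes its best remaining role) gives 329 pts, worse by 26.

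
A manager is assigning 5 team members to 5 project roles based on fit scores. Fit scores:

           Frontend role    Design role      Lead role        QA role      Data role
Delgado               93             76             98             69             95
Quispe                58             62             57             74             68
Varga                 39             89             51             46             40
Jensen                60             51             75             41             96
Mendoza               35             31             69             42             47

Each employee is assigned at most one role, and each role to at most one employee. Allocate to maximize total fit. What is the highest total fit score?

This is a one-to-one assignment (maximum-weight bipartite matching).
Optimal: Delgado→Frontend role (93 pts), Quispe→QA role (74 pts), Varga→Design role (89 pts), Jensen→Data role (96 pts), Mendoza→Lead role (69 pts) — total 93+74+89+96+69 = 421 pts.
Row-greedy (each employee in turn takes its best remaining role) gives 392 pts, worse by 29.
Next-best assignment: Delgado→Lead role, Quispe→QA role, Varga→Design role, Jensen→Data role, Mendoza→Frontend role = 392 pts.
Every other assignment is strictly worse.

Maximum total: 421 pts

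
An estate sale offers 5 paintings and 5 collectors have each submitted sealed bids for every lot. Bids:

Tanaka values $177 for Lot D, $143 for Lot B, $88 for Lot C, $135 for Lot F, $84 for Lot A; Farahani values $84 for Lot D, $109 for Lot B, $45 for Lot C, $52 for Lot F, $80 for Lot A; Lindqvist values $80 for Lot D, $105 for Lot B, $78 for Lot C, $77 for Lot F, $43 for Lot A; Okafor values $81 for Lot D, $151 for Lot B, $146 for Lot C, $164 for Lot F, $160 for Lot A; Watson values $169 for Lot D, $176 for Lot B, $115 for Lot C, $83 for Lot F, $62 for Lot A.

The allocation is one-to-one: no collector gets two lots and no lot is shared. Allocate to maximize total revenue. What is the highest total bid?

Maximum total: $675

Optimal: Tanaka→Lot D ($177), Farahani→Lot A ($80), Lindqvist→Lot C ($78), Okafor→Lot F ($164), Watson→Lot B ($176) — total 177+80+78+164+176 = $675.
Column-greedy (each lot in turn goes to its best remaining collector) gives $656, worse by 19.
Next-best assignment: Tanaka→Lot D, Farahani→Lot A, Lindqvist→Lot F, Okafor→Lot C, Watson→Lot B = $656.
Swapping Watson↔Farahani (Watson→Lot A $62, Farahani→Lot B $109) loses 85.
Every other assignment is strictly worse.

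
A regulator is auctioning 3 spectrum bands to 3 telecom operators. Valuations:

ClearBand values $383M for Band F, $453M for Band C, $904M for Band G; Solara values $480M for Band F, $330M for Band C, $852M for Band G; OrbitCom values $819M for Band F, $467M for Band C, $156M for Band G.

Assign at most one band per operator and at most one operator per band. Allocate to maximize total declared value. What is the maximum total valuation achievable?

Maximum total: $2124M

This is the linear assignment problem.
Optimal: ClearBand→Band C ($453M), Solara→Band G ($852M), OrbitCom→Band F ($819M) — total 453+852+819 = $2124M.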